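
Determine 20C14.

38760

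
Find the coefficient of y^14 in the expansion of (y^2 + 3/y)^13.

General term: C(13,j)·(y^2)^j·(3/y)^(13-j), with y-exponent 2j − 1(13−j) = 3j − 13.
Set 3j − 13 = 14: j = 9.
C(13,9) = 715; 1^9 = 1; 3^4 = 81.
Coefficient = 715 · 1 · 81 = 57915.

57915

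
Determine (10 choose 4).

210

C(10,4) = (10·9·8·7) / 4! = 5040 / 24 = 210.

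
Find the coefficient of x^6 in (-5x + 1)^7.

109375

The general term is C(7,j)·(-5x)^j·(1)^(7-j); the x^6 term has j = 6.
C(7,6) = 7.
Coefficient = C(7,6) · (-5)^6 = 7 · 15625 = 109375.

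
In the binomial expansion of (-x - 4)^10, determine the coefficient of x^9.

40

The general term is C(10,j)·(-x)^j·(-4)^(10-j); the x^9 term has j = 9.
C(10,9) = 10.
Coefficient = C(10,9) · (-1)^9 · (-4)^1 = 10 · (-1) · (-4) = 40.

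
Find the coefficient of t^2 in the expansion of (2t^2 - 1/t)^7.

General term: C(7,j)·(2t^2)^j·(-1/t)^(7-j), with t-exponent 2j − 1(7−j) = 3j − 7.
Set 3j − 7 = 2: j = 3.
C(7,3) = 35; 2^3 = 8; (-1)^4 = 1.
Coefficient = 35 · 8 · 1 = 280.

280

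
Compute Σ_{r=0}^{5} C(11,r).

1 + 11 + 55 + 165 + 330 + 462 = 1024.

1024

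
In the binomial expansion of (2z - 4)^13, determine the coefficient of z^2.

The general term is C(13,j)·(2z)^j·(-4)^(13-j); the z^2 term has j = 2.
C(13,2) = 78.
Coefficient = C(13,2) · 2^2 · (-4)^11 = 78 · 4 · (-4194304) = -1308622848.

-1308622848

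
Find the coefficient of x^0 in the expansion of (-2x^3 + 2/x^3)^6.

General term: C(6,j)·(-2x^3)^j·(2/x^3)^(6-j), with x-exponent 3j − 3(6−j) = 6j − 18.
Set 6j − 18 = 0: j = 3.
C(6,3) = 20; (-2)^3 = -8; 2^3 = 8.
Coefficient = 20 · (-8) · 8 = -1280.

-1280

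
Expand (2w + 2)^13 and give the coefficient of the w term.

The general term is C(13,j)·(2w)^j·(2)^(13-j); the w^1 term has j = 1.
C(13,1) = 13.
Coefficient = C(13,1) · 2^1 · 2^12 = 13 · 2 · 4096 = 106496.

106496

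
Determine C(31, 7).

2629575

C(31,7) = (31·30·29·28·27·26·25) / 7! = 13253058000 / 5040 = 2629575.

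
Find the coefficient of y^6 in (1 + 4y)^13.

The general term is C(13,j)·(1)^j·(4y)^(13-j); the y^6 term has j = 7.
C(13,7) = 1716.
Coefficient = C(13,7) · 4^6 = 1716 · 4096 = 7028736.

7028736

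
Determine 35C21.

2319959400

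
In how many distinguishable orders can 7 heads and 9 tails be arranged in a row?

Choose positions for the heads: C(16,7) = 11440.

11440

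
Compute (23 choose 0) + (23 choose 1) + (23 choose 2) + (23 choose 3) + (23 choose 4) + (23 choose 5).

44552

1 + 23 + 253 + 1771 + 8855 + 33649 = 44552.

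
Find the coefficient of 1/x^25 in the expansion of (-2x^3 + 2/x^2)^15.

-491520

General term: C(15,j)·(-2x^3)^j·(2/x^2)^(15-j), with x-exponent 3j − 2(15−j) = 5j − 30.
Set 5j − 30 = -25: j = 1.
C(15,1) = 15; (-2)^1 = -2; 2^14 = 16384.
Coefficient = 15 · (-2) · 16384 = -491520.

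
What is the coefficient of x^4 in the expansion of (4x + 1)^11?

The general term is C(11,j)·(4x)^j·(1)^(11-j); the x^4 term has j = 4.
C(11,4) = 330.
Coefficient = C(11,4) · 4^4 = 330 · 256 = 84480.

84480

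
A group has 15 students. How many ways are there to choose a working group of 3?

This is C(15,3) = 455.

455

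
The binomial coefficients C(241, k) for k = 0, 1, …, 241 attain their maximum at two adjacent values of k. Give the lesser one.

120

For odd n = 241, C(241,k) peaks at k = (n−1)/2 and (n+1)/2; the lesser is 120.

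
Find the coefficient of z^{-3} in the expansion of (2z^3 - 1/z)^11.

General term: C(11,j)·(2z^3)^j·(-1/z)^(11-j), with z-exponent 3j − 1(11−j) = 4j − 11.
Set 4j − 11 = -3: j = 2.
C(11,2) = 55; 2^2 = 4; (-1)^9 = -1.
Coefficient = 55 · 4 · (-1) = -220.

-220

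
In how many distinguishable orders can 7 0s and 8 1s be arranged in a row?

6435

Choose positions for the 0s: C(15,7) = 6435.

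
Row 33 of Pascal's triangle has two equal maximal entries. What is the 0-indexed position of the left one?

For odd n = 33, C(33,i) peaks at i = (n−1)/2 and (n+1)/2; the lesser is 16.

16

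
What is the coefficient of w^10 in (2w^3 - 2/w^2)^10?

215040

General term: C(10,j)·(2w^3)^j·(-2/w^2)^(10-j), with w-exponent 3j − 2(10−j) = 5j − 20.
Set 5j − 20 = 10: j = 6.
C(10,6) = 210; 2^6 = 64; (-2)^4 = 16.
Coefficient = 210 · 64 · 16 = 215040.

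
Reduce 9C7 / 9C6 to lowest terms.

3/7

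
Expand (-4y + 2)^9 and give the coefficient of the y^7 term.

The general term is C(9,j)·(-4y)^j·(2)^(9-j); the y^7 term has j = 7.
C(9,7) = 36.
Coefficient = C(9,7) · (-4)^7 · 2^2 = 36 · (-16384) · 4 = -2359296.

-2359296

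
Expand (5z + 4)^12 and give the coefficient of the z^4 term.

20275200000

The general term is C(12,j)·(5z)^j·(4)^(12-j); the z^4 term has j = 4.
C(12,4) = 495.
Coefficient = C(12,4) · 5^4 · 4^8 = 495 · 625 · 65536 = 20275200000.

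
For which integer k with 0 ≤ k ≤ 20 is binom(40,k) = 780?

C(40,k) increases on 0 ≤ k ≤ 20. C(40,1) = 40 and C(40,2) = 780, so k = 2.

2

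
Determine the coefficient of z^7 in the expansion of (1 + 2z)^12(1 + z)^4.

523424

Coefficient of z^7 = Σ_{j} C(12,j)·2^j·C(4,7-j)·1^(7-j) for j from 3 to 7.
= 1760 + 31680 + 152064 + 236544 + 101376 = 523424.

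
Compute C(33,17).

1166803110

C(33,17) = C(33,16) by symmetry.
C(33,16) = (33·32·31·30·29·28·27·26·25·24·23·22·21·20·19·18) / 16! = 24412776311194951680000 / 20922789888000 = 1166803110.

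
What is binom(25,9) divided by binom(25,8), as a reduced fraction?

C(n,k+1)/C(n,k) = (n−k)/(k+1) = (25−8)/(8+1) = 17/9.

17/9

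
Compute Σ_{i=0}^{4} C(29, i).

1 + 29 + 406 + 3654 + 23751 = 27841.

27841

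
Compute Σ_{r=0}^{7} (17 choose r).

1 + 17 + 136 + 680 + 2380 + 6188 + 12376 + 19448 = 41226.

41226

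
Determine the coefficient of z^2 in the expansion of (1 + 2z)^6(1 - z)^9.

-12

Coefficient of z^2 = Σ_{j} C(6,j)·2^j·C(9,2-j)·(-1)^(2-j) for j from 0 to 2.
= 36 + (-108) + 60 = -12.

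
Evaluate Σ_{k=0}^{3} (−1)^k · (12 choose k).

The partial alternating sum Σ_{k=0}^{3} (−1)^k C(12,k) = (−1)^3 C(11,3) = -165.

-165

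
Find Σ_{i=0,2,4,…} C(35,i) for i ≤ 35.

17179869184

Half of (1+1)^35 + (1−1)^35 gives the even-index sum: 2^34 = 17179869184.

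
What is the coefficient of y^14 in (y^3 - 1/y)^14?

-3432

General term: C(14,j)·(y^3)^j·(-1/y)^(14-j), with y-exponent 3j − 1(14−j) = 4j − 14.
Set 4j − 14 = 14: j = 7.
C(14,7) = 3432; 1^7 = 1; (-1)^7 = -1.
Coefficient = 3432 · 1 · (-1) = -3432.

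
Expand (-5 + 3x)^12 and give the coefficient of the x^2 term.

5800781250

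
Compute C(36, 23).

C(36,23) = C(36,13) by symmetry.
C(36,13) = (36·35·34·33·32·31·30·29·28·27·26·25·24) / 13! = 14389334903623680000 / 6227020800 = 2310789600.

2310789600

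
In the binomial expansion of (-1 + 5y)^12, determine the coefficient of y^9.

The general term is C(12,j)·(-1)^j·(5y)^(12-j); the y^9 term has j = 3.
C(12,3) = 220.
Coefficient = C(12,3) · (-1)^3 · 5^9 = 220 · (-1) · 1953125 = -429687500.

-429687500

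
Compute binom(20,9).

167960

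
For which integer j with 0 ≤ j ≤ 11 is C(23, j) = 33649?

5

C(23,j) increases on 0 ≤ j ≤ 11. C(23,4) = 8855 and C(23,5) = 33649, so j = 5.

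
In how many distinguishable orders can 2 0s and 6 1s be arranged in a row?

28

Choose positions for the 0s: C(8,2) = 28.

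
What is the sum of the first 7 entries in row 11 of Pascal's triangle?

1 + 11 + 55 + 165 + 330 + 462 + 462 = 1486.

1486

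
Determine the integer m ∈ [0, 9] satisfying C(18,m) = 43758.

8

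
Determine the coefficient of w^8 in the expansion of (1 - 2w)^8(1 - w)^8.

Coefficient of w^8 = Σ_{j} C(8,j)·(-2)^j·C(8,8-j)·(-1)^(8-j) for j from 0 to 8.
= 1 + 128 + 3136 + 25088 + 78400 + 100352 + 50176 + 8192 + 256 = 265729.

265729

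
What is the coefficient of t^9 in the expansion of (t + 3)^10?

30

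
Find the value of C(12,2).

C(12,2) = (12·11) / 2! = 132 / 2 = 66.

66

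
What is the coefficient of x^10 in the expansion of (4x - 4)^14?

268703891456

The general term is C(14,j)·(4x)^j·(-4)^(14-j); the x^10 term has j = 10.
C(14,10) = 1001.
Coefficient = C(14,10) · 4^10 · (-4)^4 = 1001 · 1048576 · 256 = 268703891456.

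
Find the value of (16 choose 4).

C(16,4) = (16·15·14·13) / 4! = 43680 / 24 = 1820.

1820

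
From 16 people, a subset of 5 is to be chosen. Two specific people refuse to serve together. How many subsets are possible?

4004

All 5-subsets: C(16,5) = 4368. Those containing both fixed elements: C(14,3) = 364.
4368 − 364 = 4004.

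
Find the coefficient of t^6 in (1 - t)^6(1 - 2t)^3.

Coefficient of t^6 = Σ_{j} C(6,j)·(-1)^j·C(3,6-j)·(-2)^(6-j) for j from 3 to 6.
= 160 + 180 + 36 + 1 = 377.

377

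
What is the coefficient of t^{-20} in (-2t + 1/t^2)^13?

312

General term: C(13,j)·(-2t)^j·(1/t^2)^(13-j), with t-exponent 1j − 2(13−j) = 3j − 26.
Set 3j − 26 = -20: j = 2.
C(13,2) = 78; (-2)^2 = 4; 1^11 = 1.
Coefficient = 78 · 4 · 1 = 312.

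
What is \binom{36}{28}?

30260340

C(36,28) = C(36,8) by symmetry.
C(36,8) = (36·35·34·33·32·31·30·29) / 8! = 1220096908800 / 40320 = 30260340.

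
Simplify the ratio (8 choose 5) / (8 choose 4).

4/5

C(n,k+1)/C(n,k) = (n−k)/(k+1) = (8−4)/(4+1) = 4/5.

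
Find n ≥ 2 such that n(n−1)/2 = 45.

n(n−1)/2 = 45 ⇒ n(n−1) = 90. Since 10·9 = 90, n = 10.

10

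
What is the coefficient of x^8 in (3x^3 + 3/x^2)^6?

General term: C(6,j)·(3x^3)^j·(3/x^2)^(6-j), with x-exponent 3j − 2(6−j) = 5j − 12.
Set 5j − 12 = 8: j = 4.
C(6,4) = 15; 3^4 = 81; 3^2 = 9.
Coefficient = 15 · 81 · 9 = 10935.

10935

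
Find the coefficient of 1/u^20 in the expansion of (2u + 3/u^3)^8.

General term: C(8,j)·(2u)^j·(3/u^3)^(8-j), with u-exponent 1j − 3(8−j) = 4j − 24.
Set 4j − 24 = -20: j = 1.
C(8,1) = 8; 2^1 = 2; 3^7 = 2187.
Coefficient = 8 · 2 · 2187 = 34992.

34992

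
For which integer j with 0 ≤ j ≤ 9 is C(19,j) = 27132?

C(19,j) increases on 0 ≤ j ≤ 9. C(19,5) = 11628 and C(19,6) = 27132, so j = 6.

6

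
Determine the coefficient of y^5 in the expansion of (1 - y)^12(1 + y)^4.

120

Coefficient of y^5 = Σ_{j} C(12,j)·(-1)^j·C(4,5-j)·1^(5-j) for j from 1 to 5.
= (-12) + 264 + (-1320) + 1980 + (-792) = 120.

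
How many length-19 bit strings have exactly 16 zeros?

Choose the 16 positions: C(19,16) = 969.

969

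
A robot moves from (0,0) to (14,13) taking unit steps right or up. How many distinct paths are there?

20058300

Each path is a sequence of 27 steps with 14 rights: C(27,14) = 20058300.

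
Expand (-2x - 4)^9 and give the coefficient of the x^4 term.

The general term is C(9,j)·(-2x)^j·(-4)^(9-j); the x^4 term has j = 4.
C(9,4) = 126.
Coefficient = C(9,4) · (-2)^4 · (-4)^5 = 126 · 16 · (-1024) = -2064384.

-2064384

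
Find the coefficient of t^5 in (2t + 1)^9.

The general term is C(9,j)·(2t)^j·(1)^(9-j); the t^5 term has j = 5.
C(9,5) = 126.
Coefficient = C(9,5) · 2^5 = 126 · 32 = 4032.

4032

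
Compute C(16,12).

1820

C(16,12) = C(16,4) by symmetry.
C(16,4) = (16·15·14·13) / 4! = 43680 / 24 = 1820.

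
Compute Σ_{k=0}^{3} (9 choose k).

130

1 + 9 + 36 + 84 = 130.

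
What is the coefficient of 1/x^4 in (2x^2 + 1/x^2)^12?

General term: C(12,j)·(2x^2)^j·(1/x^2)^(12-j), with x-exponent 2j − 2(12−j) = 4j − 24.
Set 4j − 24 = -4: j = 5.
C(12,5) = 792; 2^5 = 32; 1^7 = 1.
Coefficient = 792 · 32 · 1 = 25344.

25344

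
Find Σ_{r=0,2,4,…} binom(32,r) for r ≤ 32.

Even-r terms of row 32 sum to 2^31 = 2147483648.

2147483648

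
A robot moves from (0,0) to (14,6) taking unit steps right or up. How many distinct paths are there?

Each path is a sequence of 20 steps with 14 rights: C(20,14) = 38760.

38760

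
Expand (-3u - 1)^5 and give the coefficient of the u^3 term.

-270

The general term is C(5,j)·(-3u)^j·(-1)^(5-j); the u^3 term has j = 3.
C(5,3) = 10.
Coefficient = C(5,3) · (-3)^3 = 10 · (-27) = -270.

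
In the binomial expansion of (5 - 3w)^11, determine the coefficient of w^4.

2088281250

The general term is C(11,j)·(5)^j·(-3w)^(11-j); the w^4 term has j = 7.
C(11,7) = 330.
Coefficient = C(11,7) · 5^7 · (-3)^4 = 330 · 78125 · 81 = 2088281250.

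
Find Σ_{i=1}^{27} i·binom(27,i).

1811939328

Since i·C(27,i) = 27·C(26,i−1), the sum is 27·2^26 = 27·67108864 = 1811939328.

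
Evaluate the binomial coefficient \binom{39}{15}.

25140840660

C(39,15) = (39·38·37·36·35·34·33·32·31·30·29·28·27·26·25) / 15! = 32876032921054202880000 / 1307674368000 = 25140840660.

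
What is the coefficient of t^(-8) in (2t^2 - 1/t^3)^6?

60

General term: C(6,j)·(2t^2)^j·(-1/t^3)^(6-j), with t-exponent 2j − 3(6−j) = 5j − 18.
Set 5j − 18 = -8: j = 2.
C(6,2) = 15; 2^2 = 4; (-1)^4 = 1.
Coefficient = 15 · 4 · 1 = 60.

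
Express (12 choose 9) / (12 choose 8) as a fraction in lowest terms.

C(n,k+1)/C(n,k) = (n−k)/(k+1) = (12−8)/(8+1) = 4/9.

4/9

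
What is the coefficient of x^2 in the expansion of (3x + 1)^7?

The general term is C(7,j)·(3x)^j·(1)^(7-j); the x^2 term has j = 2.
C(7,2) = 21.
Coefficient = C(7,2) · 3^2 = 21 · 9 = 189.

189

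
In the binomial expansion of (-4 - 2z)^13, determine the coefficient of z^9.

The general term is C(13,j)·(-4)^j·(-2z)^(13-j); the z^9 term has j = 4.
C(13,4) = 715.
Coefficient = C(13,4) · (-4)^4 · (-2)^9 = 715 · 256 · (-512) = -93716480.

-93716480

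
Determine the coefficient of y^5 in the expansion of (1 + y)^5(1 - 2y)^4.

Coefficient of y^5 = Σ_{j} C(5,j)·1^j·C(4,5-j)·(-2)^(5-j) for j from 1 to 5.
= 80 + (-320) + 240 + (-40) + 1 = -39.

-39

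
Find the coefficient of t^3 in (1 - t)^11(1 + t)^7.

Coefficient of t^3 = Σ_{j} C(11,j)·(-1)^j·C(7,3-j)·1^(3-j) for j from 0 to 3.
= 35 + (-231) + 385 + (-165) = 24.

24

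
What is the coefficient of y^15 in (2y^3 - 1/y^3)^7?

General term: C(7,j)·(2y^3)^j·(-1/y^3)^(7-j), with y-exponent 3j − 3(7−j) = 6j − 21.
Set 6j − 21 = 15: j = 6.
C(7,6) = 7; 2^6 = 64; (-1)^1 = -1.
Coefficient = 7 · 64 · (-1) = -448.

-448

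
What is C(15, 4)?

C(15,4) = (15·14·13·12) / 4! = 32760 / 24 = 1365.

1365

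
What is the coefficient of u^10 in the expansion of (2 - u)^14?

16016

The general term is C(14,j)·(2)^j·(-u)^(14-j); the u^10 term has j = 4.
C(14,4) = 1001.
Coefficient = C(14,4) · 2^4 = 1001 · 16 = 16016.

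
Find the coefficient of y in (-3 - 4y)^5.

The general term is C(5,j)·(-3)^j·(-4y)^(5-j); the y^1 term has j = 4.
C(5,4) = 5.
Coefficient = C(5,4) · (-3)^4 · (-4)^1 = 5 · 81 · (-4) = -1620.

-1620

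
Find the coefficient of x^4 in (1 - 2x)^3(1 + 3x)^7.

-735

Coefficient of x^4 = Σ_{j} C(3,j)·(-2)^j·C(7,4-j)·3^(4-j) for j from 0 to 3.
= 2835 + (-5670) + 2268 + (-168) = -735.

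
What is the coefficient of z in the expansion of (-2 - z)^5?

The general term is C(5,j)·(-2)^j·(-z)^(5-j); the z^1 term has j = 4.
C(5,4) = 5.
Coefficient = C(5,4) · (-2)^4 · (-1)^1 = 5 · 16 · (-1) = -80.

-80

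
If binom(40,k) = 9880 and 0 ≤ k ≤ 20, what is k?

3

C(40,k) increases on 0 ≤ k ≤ 20. C(40,2) = 780 and C(40,3) = 9880, so k = 3.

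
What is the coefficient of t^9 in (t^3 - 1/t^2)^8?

-56

General term: C(8,j)·(t^3)^j·(-1/t^2)^(8-j), with t-exponent 3j − 2(8−j) = 5j − 16.
Set 5j − 16 = 9: j = 5.
C(8,5) = 56; 1^5 = 1; (-1)^3 = -1.
Coefficient = 56 · 1 · (-1) = -56.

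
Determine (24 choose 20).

C(24,20) = C(24,4) by symmetry.
C(24,4) = (24·23·22·21) / 4! = 255024 / 24 = 10626.

10626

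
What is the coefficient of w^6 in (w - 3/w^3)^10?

General term: C(10,j)·(w)^j·(-3/w^3)^(10-j), with w-exponent 1j − 3(10−j) = 4j − 30.
Set 4j − 30 = 6: j = 9.
C(10,9) = 10; 1^9 = 1; (-3)^1 = -3.
Coefficient = 10 · 1 · (-3) = -30.

-30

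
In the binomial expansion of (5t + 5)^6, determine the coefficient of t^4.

234375

The general term is C(6,j)·(5t)^j·(5)^(6-j); the t^4 term has j = 4.
C(6,4) = 15.
Coefficient = C(6,4) · 5^4 · 5^2 = 15 · 625 · 25 = 234375.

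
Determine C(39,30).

211915132

C(39,30) = C(39,9) by symmetry.
C(39,9) = (39·38·37·36·35·34·33·32·31) / 9! = 76899763100160 / 362880 = 211915132.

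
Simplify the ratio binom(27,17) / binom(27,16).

C(n,k+1)/C(n,k) = (n−k)/(k+1) = (27−16)/(16+1) = 11/17.

11/17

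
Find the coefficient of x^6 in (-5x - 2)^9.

-10500000

The general term is C(9,j)·(-5x)^j·(-2)^(9-j); the x^6 term has j = 6.
C(9,6) = 84.
Coefficient = C(9,6) · (-5)^6 · (-2)^3 = 84 · 15625 · (-8) = -10500000.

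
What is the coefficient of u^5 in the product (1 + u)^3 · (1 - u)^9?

Coefficient of u^5 = Σ_{j} C(3,j)·1^j·C(9,5-j)·(-1)^(5-j) for j from 0 to 3.
= (-126) + 378 + (-252) + 36 = 36.

36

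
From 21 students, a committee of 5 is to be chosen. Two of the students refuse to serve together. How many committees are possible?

All 5-subsets: C(21,5) = 20349. Those containing both fixed elements: C(19,3) = 969.
20349 − 969 = 19380.

19380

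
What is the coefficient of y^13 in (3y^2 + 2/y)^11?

8660520

General term: C(11,j)·(3y^2)^j·(2/y)^(11-j), with y-exponent 2j − 1(11−j) = 3j − 11.
Set 3j − 11 = 13: j = 8.
C(11,8) = 165; 3^8 = 6561; 2^3 = 8.
Coefficient = 165 · 6561 · 8 = 8660520.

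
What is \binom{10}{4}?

210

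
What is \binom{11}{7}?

330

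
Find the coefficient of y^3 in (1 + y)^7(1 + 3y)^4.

773

Coefficient of y^3 = Σ_{j} C(7,j)·1^j·C(4,3-j)·3^(3-j) for j from 0 to 3.
= 108 + 378 + 252 + 35 = 773.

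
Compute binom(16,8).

12870

C(16,8) = (16·15·14·13·12·11·10·9) / 8! = 518918400 / 40320 = 12870.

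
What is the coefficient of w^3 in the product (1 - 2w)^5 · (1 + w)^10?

Coefficient of w^3 = Σ_{j} C(5,j)·(-2)^j·C(10,3-j)·1^(3-j) for j from 0 to 3.
= 120 + (-450) + 400 + (-80) = -10.

-10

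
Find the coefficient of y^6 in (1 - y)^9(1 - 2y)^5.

Coefficient of y^6 = Σ_{j} C(9,j)·(-1)^j·C(5,6-j)·(-2)^(6-j) for j from 1 to 6.
= 288 + 2880 + 6720 + 5040 + 1260 + 84 = 16272.

16272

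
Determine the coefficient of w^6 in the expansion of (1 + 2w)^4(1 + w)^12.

27236

Coefficient of w^6 = Σ_{j} C(4,j)·2^j·C(12,6-j)·1^(6-j) for j from 0 to 4.
= 924 + 6336 + 11880 + 7040 + 1056 = 27236.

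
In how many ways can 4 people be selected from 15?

This is C(15,4) = 1365.

1365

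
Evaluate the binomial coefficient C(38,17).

28781143380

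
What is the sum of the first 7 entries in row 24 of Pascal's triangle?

190051

1 + 24 + 276 + 2024 + 10626 + 42504 + 134596 = 190051.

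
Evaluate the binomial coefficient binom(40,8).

C(40,8) = (40·39·38·37·36·35·34·33) / 8! = 3100796899200 / 40320 = 76904685.

76904685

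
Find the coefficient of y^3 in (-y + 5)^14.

-17773437500

The general term is C(14,j)·(-y)^j·(5)^(14-j); the y^3 term has j = 3.
C(14,3) = 364.
Coefficient = C(14,3) · (-1)^3 · 5^11 = 364 · (-1) · 48828125 = -17773437500.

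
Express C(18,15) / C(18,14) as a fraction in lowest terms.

4/15

C(n,k+1)/C(n,k) = (n−k)/(k+1) = (18−14)/(14+1) = 4/15.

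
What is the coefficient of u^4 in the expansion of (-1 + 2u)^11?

-5280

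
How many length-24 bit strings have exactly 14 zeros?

1961256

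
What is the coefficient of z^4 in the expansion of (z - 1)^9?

-126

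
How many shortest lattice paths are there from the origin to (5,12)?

6188

Each path is a sequence of 17 steps with 5 rights: C(17,5) = 6188.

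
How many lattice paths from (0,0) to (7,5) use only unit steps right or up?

Each path is a sequence of 12 steps with 7 rights: C(12,7) = 792.

792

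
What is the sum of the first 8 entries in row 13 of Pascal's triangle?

5812

1 + 13 + 78 + 286 + 715 + 1287 + 1716 + 1716 = 5812.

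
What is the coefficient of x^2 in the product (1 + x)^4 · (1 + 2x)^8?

182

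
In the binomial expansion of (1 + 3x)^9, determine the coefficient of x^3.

2268

The general term is C(9,j)·(1)^j·(3x)^(9-j); the x^3 term has j = 6.
C(9,6) = 84.
Coefficient = C(9,6) · 3^3 = 84 · 27 = 2268.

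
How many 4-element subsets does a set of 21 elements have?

C(21,4) = (21·20·19·18) / 4! = 143640 / 24 = 5985.

5985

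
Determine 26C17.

3124550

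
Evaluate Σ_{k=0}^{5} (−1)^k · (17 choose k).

The partial alternating sum Σ_{k=0}^{5} (−1)^k C(17,k) = (−1)^5 C(16,5) = -4368.

-4368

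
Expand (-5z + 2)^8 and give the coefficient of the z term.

The general term is C(8,j)·(-5z)^j·(2)^(8-j); the z^1 term has j = 1.
C(8,1) = 8.
Coefficient = C(8,1) · (-5)^1 · 2^7 = 8 · (-5) · 128 = -5120.

-5120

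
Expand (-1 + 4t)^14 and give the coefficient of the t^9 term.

-524812288

The general term is C(14,j)·(-1)^j·(4t)^(14-j); the t^9 term has j = 5.
C(14,5) = 2002.
Coefficient = C(14,5) · (-1)^5 · 4^9 = 2002 · (-1) · 262144 = -524812288.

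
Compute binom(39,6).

3262623

C(39,6) = (39·38·37·36·35·34) / 6! = 2349088560 / 720 = 3262623.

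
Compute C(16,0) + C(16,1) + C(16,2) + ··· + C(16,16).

65536

The entries of row 16 sum to 2^16 = 65536.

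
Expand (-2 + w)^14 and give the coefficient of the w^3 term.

The general term is C(14,j)·(-2)^j·(w)^(14-j); the w^3 term has j = 11.
C(14,11) = 364.
Coefficient = C(14,11) · (-2)^11 = 364 · (-2048) = -745472.

-745472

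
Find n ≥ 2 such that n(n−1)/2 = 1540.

n(n−1)/2 = 1540 ⇒ n(n−1) = 3080. Since 56·55 = 3080, n = 56.

56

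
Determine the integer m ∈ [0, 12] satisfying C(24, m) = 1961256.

C(24,m) increases on 0 ≤ m ≤ 12. C(24,9) = 1307504 and C(24,10) = 1961256, so m = 10.

10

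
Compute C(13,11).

C(13,11) = C(13,2) by symmetry.
C(13,2) = (13·12) / 2! = 156 / 2 = 78.

78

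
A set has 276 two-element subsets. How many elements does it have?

24

n(n−1)/2 = 276 ⇒ n(n−1) = 552. Since 24·23 = 552, n = 24.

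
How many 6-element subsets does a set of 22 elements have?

C(22,6) = (22·21·20·19·18·17) / 6! = 53721360 / 720 = 74613.

74613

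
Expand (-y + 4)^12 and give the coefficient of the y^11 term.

-48

The general term is C(12,j)·(-y)^j·(4)^(12-j); the y^11 term has j = 11.
C(12,11) = 12.
Coefficient = C(12,11) · (-1)^11 · 4^1 = 12 · (-1) · 4 = -48.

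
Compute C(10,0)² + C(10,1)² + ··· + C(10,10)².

184756

By Vandermonde's identity, Σ C(10,r)² = C(20,10) = 184756.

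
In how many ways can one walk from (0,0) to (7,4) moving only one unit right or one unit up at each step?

Each path is a sequence of 11 steps with 7 rights: C(11,7) = 330.

330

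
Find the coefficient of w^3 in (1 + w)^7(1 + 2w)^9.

Coefficient of w^3 = Σ_{j} C(7,j)·1^j·C(9,3-j)·2^(3-j) for j from 0 to 3.
= 672 + 1008 + 378 + 35 = 2093.

2093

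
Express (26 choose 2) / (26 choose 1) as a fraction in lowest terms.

C(n,k+1)/C(n,k) = (n−k)/(k+1) = (26−1)/(1+1) = 25/2.

25/2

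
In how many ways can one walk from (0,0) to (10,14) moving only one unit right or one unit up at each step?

1961256

Each path is a sequence of 24 steps with 10 rights: C(24,10) = 1961256.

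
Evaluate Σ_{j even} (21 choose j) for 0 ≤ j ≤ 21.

1048576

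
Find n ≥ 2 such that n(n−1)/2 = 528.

33

n(n−1)/2 = 528 ⇒ n(n−1) = 1056. Since 33·32 = 1056, n = 33.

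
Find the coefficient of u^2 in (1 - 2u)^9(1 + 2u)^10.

-36

Coefficient of u^2 = Σ_{j} C(9,j)·(-2)^j·C(10,2-j)·2^(2-j) for j from 0 to 2.
= 180 + (-360) + 144 = -36.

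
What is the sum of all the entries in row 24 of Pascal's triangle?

16777216

The entries of row 24 sum to 2^24 = 16777216.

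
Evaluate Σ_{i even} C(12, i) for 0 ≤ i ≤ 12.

Half of (1+1)^12 + (1−1)^12 gives the even-index sum: 2^11 = 2048.

2048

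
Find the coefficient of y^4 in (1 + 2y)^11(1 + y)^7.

19945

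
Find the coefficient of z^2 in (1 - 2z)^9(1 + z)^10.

9

Coefficient of z^2 = Σ_{j} C(9,j)·(-2)^j·C(10,2-j)·1^(2-j) for j from 0 to 2.
= 45 + (-180) + 144 = 9.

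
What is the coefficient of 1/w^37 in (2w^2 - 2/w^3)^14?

General term: C(14,j)·(2w^2)^j·(-2/w^3)^(14-j), with w-exponent 2j − 3(14−j) = 5j − 42.
Set 5j − 42 = -37: j = 1.
C(14,1) = 14; 2^1 = 2; (-2)^13 = -8192.
Coefficient = 14 · 2 · (-8192) = -229376.

-229376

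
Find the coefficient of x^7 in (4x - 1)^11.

The general term is C(11,j)·(4x)^j·(-1)^(11-j); the x^7 term has j = 7.
C(11,7) = 330.
Coefficient = C(11,7) · 4^7 = 330 · 16384 = 5406720.

5406720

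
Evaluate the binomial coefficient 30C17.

119759850

C(30,17) = C(30,13) by symmetry.
C(30,13) = (30·29·28·27·26·25·24·23·22·21·20·19·18) / 13! = 745747076954880000 / 6227020800 = 119759850.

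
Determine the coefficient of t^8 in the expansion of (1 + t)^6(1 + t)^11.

24310

(1 + t)^6(1 + t)^11 = (1 + t)^17, so the coefficient of t^8 is C(17,8)·1^8 = 24310·1 = 24310.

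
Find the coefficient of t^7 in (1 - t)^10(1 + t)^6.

20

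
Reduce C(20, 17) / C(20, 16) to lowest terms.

4/17

C(n,k+1)/C(n,k) = (n−k)/(k+1) = (20−16)/(16+1) = 4/17.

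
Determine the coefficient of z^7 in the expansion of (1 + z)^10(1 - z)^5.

45

Coefficient of z^7 = Σ_{j} C(10,j)·1^j·C(5,7-j)·(-1)^(7-j) for j from 2 to 7.
= (-45) + 600 + (-2100) + 2520 + (-1050) + 120 = 45.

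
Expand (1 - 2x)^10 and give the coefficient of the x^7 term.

-15360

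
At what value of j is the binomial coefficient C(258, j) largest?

C(258,j) is maximized at j = 258/2 = 129.

129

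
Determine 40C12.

5586853480

C(40,12) = (40·39·38·37·36·35·34·33·32·31·30·29) / 12! = 2676111755885568000 / 479001600 = 5586853480.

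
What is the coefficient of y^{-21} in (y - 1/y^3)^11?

General term: C(11,j)·(y)^j·(-1/y^3)^(11-j), with y-exponent 1j − 3(11−j) = 4j − 33.
Set 4j − 33 = -21: j = 3.
C(11,3) = 165; 1^3 = 1; (-1)^8 = 1.
Coefficient = 165 · 1 · 1 = 165.

165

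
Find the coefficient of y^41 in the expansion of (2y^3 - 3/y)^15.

-737280

General term: C(15,j)·(2y^3)^j·(-3/y)^(15-j), with y-exponent 3j − 1(15−j) = 4j − 15.
Set 4j − 15 = 41: j = 14.
C(15,14) = 15; 2^14 = 16384; (-3)^1 = -3.
Coefficient = 15 · 16384 · (-3) = -737280.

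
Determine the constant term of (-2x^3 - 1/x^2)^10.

3360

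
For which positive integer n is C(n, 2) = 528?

33

n(n−1)/2 = 528 ⇒ n(n−1) = 1056. Since 33·32 = 1056, n = 33.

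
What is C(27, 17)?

8436285

C(27,17) = C(27,10) by symmetry.
C(27,10) = (27·26·25·24·23·22·21·20·19·18) / 10! = 30613591008000 / 3628800 = 8436285.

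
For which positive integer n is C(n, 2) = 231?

22

n(n−1)/2 = 231 ⇒ n(n−1) = 462. Since 22·21 = 462, n = 22.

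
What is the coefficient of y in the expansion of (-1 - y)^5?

The general term is C(5,j)·(-1)^j·(-y)^(5-j); the y^1 term has j = 4.
C(5,4) = 5.
Coefficient = C(5,4) · (-1)^1 = 5 · (-1) = -5.

-5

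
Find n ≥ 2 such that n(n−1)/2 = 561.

n(n−1)/2 = 561 ⇒ n(n−1) = 1122. Since 34·33 = 1122, n = 34.

34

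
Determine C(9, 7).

C(9,7) = C(9,2) by symmetry.
C(9,2) = (9·8) / 2! = 72 / 2 = 36.

36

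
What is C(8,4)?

70

C(8,4) = (8·7·6·5) / 4! = 1680 / 24 = 70.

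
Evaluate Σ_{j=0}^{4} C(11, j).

562

1 + 11 + 55 + 165 + 330 = 562.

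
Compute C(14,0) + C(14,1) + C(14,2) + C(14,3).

470

1 + 14 + 91 + 364 = 470.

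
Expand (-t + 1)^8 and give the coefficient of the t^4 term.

The general term is C(8,j)·(-t)^j·(1)^(8-j); the t^4 term has j = 4.
C(8,4) = 70.
Coefficient = C(8,4) = 70.

70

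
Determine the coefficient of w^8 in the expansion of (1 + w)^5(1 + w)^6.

165

(1 + w)^5(1 + w)^6 = (1 + w)^11, so the coefficient of w^8 is C(11,8)·1^8 = 165·1 = 165.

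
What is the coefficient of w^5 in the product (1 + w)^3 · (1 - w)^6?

-6

Coefficient of w^5 = Σ_{j} C(3,j)·1^j·C(6,5-j)·(-1)^(5-j) for j from 0 to 3.
= (-6) + 45 + (-60) + 15 = -6.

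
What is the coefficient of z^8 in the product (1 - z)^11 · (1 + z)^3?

99

Coefficient of z^8 = Σ_{j} C(11,j)·(-1)^j·C(3,8-j)·1^(8-j) for j from 5 to 8.
= (-462) + 1386 + (-990) + 165 = 99.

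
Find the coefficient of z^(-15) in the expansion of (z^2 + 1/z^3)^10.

120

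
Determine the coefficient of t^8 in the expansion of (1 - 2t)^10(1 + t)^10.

-5835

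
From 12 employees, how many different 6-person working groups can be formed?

924

This is C(12,6) = 924.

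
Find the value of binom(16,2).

120

C(16,2) = (16·15) / 2! = 240 / 2 = 120.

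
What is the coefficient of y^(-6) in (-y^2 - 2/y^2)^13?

-329472

General term: C(13,j)·(-y^2)^j·(-2/y^2)^(13-j), with y-exponent 2j − 2(13−j) = 4j − 26.
Set 4j − 26 = -6: j = 5.
C(13,5) = 1287; (-1)^5 = -1; (-2)^8 = 256.
Coefficient = 1287 · (-1) · 256 = -329472.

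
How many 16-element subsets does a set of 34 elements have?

C(34,16) = (34·33·32·31·30·29·28·27·26·25·24·23·22·21·20·19) / 16! = 46113021921146019840000 / 20922789888000 = 2203961430.

2203961430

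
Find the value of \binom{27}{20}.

C(27,20) = C(27,7) by symmetry.
C(27,7) = (27·26·25·24·23·22·21) / 7! = 4475671200 / 5040 = 888030.

888030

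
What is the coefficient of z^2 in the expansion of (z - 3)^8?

20412

The general term is C(8,j)·(z)^j·(-3)^(8-j); the z^2 term has j = 2.
C(8,2) = 28.
Coefficient = C(8,2) · (-3)^6 = 28 · 729 = 20412.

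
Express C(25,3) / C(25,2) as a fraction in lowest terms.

23/3

C(n,k+1)/C(n,k) = (n−k)/(k+1) = (25−2)/(2+1) = 23/3.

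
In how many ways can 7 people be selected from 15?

6435

This is C(15,7) = 6435.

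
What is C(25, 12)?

5200300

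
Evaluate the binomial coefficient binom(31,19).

C(31,19) = C(31,12) by symmetry.
C(31,12) = (31·30·29·28·27·26·25·24·23·22·21·20) / 12! = 67596957267840000 / 479001600 = 141120525.

141120525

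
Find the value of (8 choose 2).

28

C(8,2) = (8·7) / 2! = 56 / 2 = 28.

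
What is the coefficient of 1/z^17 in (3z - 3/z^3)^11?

-58458510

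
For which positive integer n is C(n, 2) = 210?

21

n(n−1)/2 = 210 ⇒ n(n−1) = 420. Since 21·20 = 420, n = 21.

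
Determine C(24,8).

735471

C(24,8) = (24·23·22·21·20·19·18·17) / 8! = 29654190720 / 40320 = 735471.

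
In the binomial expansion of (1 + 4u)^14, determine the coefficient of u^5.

2050048

The general term is C(14,j)·(1)^j·(4u)^(14-j); the u^5 term has j = 9.
C(14,9) = 2002.
Coefficient = C(14,9) · 4^5 = 2002 · 1024 = 2050048.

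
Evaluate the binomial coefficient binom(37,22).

9364199760

C(37,22) = C(37,15) by symmetry.
C(37,15) = (37·36·35·34·33·32·31·30·29·28·27·26·25·24·23) / 15! = 12245324002983751680000 / 1307674368000 = 9364199760.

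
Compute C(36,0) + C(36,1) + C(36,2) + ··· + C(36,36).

The entries of row 36 sum to 2^36 = 68719476736.

68719476736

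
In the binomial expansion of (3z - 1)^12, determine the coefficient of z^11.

The general term is C(12,j)·(3z)^j·(-1)^(12-j); the z^11 term has j = 11.
C(12,11) = 12.
Coefficient = C(12,11) · 3^11 · (-1)^1 = 12 · 177147 · (-1) = -2125764.

-2125764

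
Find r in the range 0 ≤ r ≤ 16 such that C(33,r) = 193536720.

11

C(33,r) increases on 0 ≤ r ≤ 16. C(33,10) = 92561040 and C(33,11) = 193536720, so r = 11.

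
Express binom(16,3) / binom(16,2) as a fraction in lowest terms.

14/3

C(n,k+1)/C(n,k) = (n−k)/(k+1) = (16−2)/(2+1) = 14/3.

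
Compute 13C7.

1716

C(13,7) = C(13,6) by symmetry.
C(13,6) = (13·12·11·10·9·8) / 6! = 1235520 / 720 = 1716.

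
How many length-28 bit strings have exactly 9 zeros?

Choose the 9 positions: C(28,9) = 6906900.

6906900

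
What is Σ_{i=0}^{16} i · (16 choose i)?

Differentiating (1+x)^16 and setting x=1: Σ i·C(16,i) = 16·2^15 = 524288.

524288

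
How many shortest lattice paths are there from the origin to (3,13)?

Each path is a sequence of 16 steps with 3 rights: C(16,3) = 560.

560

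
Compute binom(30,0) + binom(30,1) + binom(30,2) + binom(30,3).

1 + 30 + 435 + 4060 = 4526.

4526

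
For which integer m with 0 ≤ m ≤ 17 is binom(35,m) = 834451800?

C(35,m) increases on 0 ≤ m ≤ 17. C(35,11) = 417225900 and C(35,12) = 834451800, so m = 12.

12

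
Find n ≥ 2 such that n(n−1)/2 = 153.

18

n(n−1)/2 = 153 ⇒ n(n−1) = 306. Since 18·17 = 306, n = 18.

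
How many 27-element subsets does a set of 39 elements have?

3910797436

C(39,27) = C(39,12) by symmetry.
C(39,12) = (39·38·37·36·35·34·33·32·31·30·29·28) / 12! = 1873278229119897600 / 479001600 = 3910797436.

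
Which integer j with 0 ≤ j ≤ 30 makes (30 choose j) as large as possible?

15

C(30,j) is maximized at j = 30/2 = 15.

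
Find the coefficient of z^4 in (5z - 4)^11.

-3379200000

The general term is C(11,j)·(5z)^j·(-4)^(11-j); the z^4 term has j = 4.
C(11,4) = 330.
Coefficient = C(11,4) · 5^4 · (-4)^7 = 330 · 625 · (-16384) = -3379200000.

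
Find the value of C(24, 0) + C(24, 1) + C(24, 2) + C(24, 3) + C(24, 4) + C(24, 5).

1 + 24 + 276 + 2024 + 10626 + 42504 = 55455.

55455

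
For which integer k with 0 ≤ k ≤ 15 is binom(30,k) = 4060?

C(30,k) increases on 0 ≤ k ≤ 15. C(30,2) = 435 and C(30,3) = 4060, so k = 3.

3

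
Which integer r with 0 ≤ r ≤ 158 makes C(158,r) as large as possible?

C(158,r) is maximized at r = 158/2 = 79.

79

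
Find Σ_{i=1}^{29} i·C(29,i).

7784628224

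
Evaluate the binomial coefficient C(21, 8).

203490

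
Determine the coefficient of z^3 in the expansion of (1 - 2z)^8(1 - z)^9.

-2116

Coefficient of z^3 = Σ_{j} C(8,j)·(-2)^j·C(9,3-j)·(-1)^(3-j) for j from 0 to 3.
= (-84) + (-576) + (-1008) + (-448) = -2116.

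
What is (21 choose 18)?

1330

C(21,18) = C(21,3) by symmetry.
C(21,3) = (21·20·19) / 3! = 7980 / 6 = 1330.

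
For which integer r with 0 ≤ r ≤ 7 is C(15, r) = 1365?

4

C(15,r) increases on 0 ≤ r ≤ 7. C(15,3) = 455 and C(15,4) = 1365, so r = 4.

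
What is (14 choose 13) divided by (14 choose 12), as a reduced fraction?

2/13

C(n,k+1)/C(n,k) = (n−k)/(k+1) = (14−12)/(12+1) = 2/13.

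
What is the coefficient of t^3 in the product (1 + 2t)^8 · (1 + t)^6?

1380

Coefficient of t^3 = Σ_{j} C(8,j)·2^j·C(6,3-j)·1^(3-j) for j from 0 to 3.
= 20 + 240 + 672 + 448 = 1380.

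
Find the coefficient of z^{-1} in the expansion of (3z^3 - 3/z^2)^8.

General term: C(8,j)·(3z^3)^j·(-3/z^2)^(8-j), with z-exponent 3j − 2(8−j) = 5j − 16.
Set 5j − 16 = -1: j = 3.
C(8,3) = 56; 3^3 = 27; (-3)^5 = -243.
Coefficient = 56 · 27 · (-243) = -367416.

-367416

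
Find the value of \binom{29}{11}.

C(29,11) = (29·28·27·26·25·24·23·22·21·20·19) / 11! = 1381013105472000 / 39916800 = 34597290.

34597290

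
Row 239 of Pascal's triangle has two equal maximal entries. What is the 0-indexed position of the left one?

119

For odd n = 239, C(239,k) peaks at k = (n−1)/2 and (n+1)/2; the lesser is 119.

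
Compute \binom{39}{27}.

3910797436

C(39,27) = C(39,12) by symmetry.
C(39,12) = (39·38·37·36·35·34·33·32·31·30·29·28) / 12! = 1873278229119897600 / 479001600 = 3910797436.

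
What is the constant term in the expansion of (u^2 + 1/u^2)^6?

General term: C(6,j)·(u^2)^j·(1/u^2)^(6-j), with u-exponent 2j − 2(6−j) = 4j − 12.
Set 4j − 12 = 0: j = 3.
C(6,3) = 20; 1^3 = 1; 1^3 = 1.
Coefficient = 20 · 1 · 1 = 20.

20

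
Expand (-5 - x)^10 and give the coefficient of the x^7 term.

15000

The general term is C(10,j)·(-5)^j·(-x)^(10-j); the x^7 term has j = 3.
C(10,3) = 120.
Coefficient = C(10,3) · (-5)^3 · (-1)^7 = 120 · (-125) · (-1) = 15000.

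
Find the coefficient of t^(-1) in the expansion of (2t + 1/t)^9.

2016

General term: C(9,j)·(2t)^j·(1/t)^(9-j), with t-exponent 1j − 1(9−j) = 2j − 9.
Set 2j − 9 = -1: j = 4.
C(9,4) = 126; 2^4 = 16; 1^5 = 1.
Coefficient = 126 · 16 · 1 = 2016.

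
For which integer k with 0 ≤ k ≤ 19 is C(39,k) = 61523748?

8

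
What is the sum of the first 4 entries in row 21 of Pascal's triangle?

1562

1 + 21 + 210 + 1330 = 1562.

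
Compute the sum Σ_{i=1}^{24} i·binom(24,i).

201326592

Differentiating (1+x)^24 and setting x=1: Σ i·C(24,i) = 24·2^23 = 201326592.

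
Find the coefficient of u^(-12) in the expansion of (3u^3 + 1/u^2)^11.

495

General term: C(11,j)·(3u^3)^j·(1/u^2)^(11-j), with u-exponent 3j − 2(11−j) = 5j − 22.
Set 5j − 22 = -12: j = 2.
C(11,2) = 55; 3^2 = 9; 1^9 = 1.
Coefficient = 55 · 9 · 1 = 495.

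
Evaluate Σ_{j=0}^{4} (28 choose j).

1 + 28 + 378 + 3276 + 20475 = 24158.

24158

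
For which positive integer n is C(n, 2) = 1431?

54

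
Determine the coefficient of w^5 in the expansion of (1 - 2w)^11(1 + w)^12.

-242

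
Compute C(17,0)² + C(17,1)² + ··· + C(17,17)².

2333606220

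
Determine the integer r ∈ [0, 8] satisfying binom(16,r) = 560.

3

C(16,r) increases on 0 ≤ r ≤ 8. C(16,2) = 120 and C(16,3) = 560, so r = 3.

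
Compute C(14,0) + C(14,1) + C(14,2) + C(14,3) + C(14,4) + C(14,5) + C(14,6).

1 + 14 + 91 + 364 + 1001 + 2002 + 3003 = 6476.

6476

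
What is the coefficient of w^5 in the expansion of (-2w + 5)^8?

-224000

The general term is C(8,j)·(-2w)^j·(5)^(8-j); the w^5 term has j = 5.
C(8,5) = 56.
Coefficient = C(8,5) · (-2)^5 · 5^3 = 56 · (-32) · 125 = -224000.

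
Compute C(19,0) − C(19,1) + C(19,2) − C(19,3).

-816

The partial alternating sum Σ_{k=0}^{3} (−1)^k C(19,k) = (−1)^3 C(18,3) = -816.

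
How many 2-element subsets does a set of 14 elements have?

C(14,2) = (14·13) / 2! = 182 / 2 = 91.

91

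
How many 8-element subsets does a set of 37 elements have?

38608020

C(37,8) = (37·36·35·34·33·32·31·30) / 8! = 1556675366400 / 40320 = 38608020.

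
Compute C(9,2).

C(9,2) = (9·8) / 2! = 72 / 2 = 36.

36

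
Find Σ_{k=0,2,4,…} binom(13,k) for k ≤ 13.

4096

Even-k terms of row 13 sum to 2^12 = 4096.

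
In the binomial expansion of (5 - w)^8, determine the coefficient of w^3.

The general term is C(8,j)·(5)^j·(-w)^(8-j); the w^3 term has j = 5.
C(8,5) = 56.
Coefficient = C(8,5) · 5^5 · (-1)^3 = 56 · 3125 · (-1) = -175000.

-175000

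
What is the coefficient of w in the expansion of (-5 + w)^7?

The general term is C(7,j)·(-5)^j·(w)^(7-j); the w^1 term has j = 6.
C(7,6) = 7.
Coefficient = C(7,6) · (-5)^6 = 7 · 15625 = 109375.

109375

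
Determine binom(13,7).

1716

C(13,7) = C(13,6) by symmetry.
C(13,6) = (13·12·11·10·9·8) / 6! = 1235520 / 720 = 1716.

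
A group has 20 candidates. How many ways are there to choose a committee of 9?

This is C(20,9) = 167960.

167960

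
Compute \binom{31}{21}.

44352165

C(31,21) = C(31,10) by symmetry.
C(31,10) = (31·30·29·28·27·26·25·24·23·22) / 10! = 160945136352000 / 3628800 = 44352165.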